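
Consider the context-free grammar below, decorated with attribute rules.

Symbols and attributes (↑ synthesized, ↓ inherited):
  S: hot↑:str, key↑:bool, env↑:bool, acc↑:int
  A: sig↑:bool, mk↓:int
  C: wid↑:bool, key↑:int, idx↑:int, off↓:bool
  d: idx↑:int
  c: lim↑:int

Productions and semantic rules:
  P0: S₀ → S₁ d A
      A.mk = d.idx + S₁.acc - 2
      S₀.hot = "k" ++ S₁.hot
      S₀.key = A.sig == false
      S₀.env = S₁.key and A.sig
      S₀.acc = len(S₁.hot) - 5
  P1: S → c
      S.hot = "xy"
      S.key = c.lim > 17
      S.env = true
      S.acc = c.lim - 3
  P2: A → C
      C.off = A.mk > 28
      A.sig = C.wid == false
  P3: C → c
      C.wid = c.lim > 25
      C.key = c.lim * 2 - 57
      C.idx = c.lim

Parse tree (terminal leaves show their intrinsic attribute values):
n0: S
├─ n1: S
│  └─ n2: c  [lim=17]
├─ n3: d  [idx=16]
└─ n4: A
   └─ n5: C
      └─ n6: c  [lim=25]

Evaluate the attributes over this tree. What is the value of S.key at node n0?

false

1. n2.lim = 17  [terminal]
2. n1.hot = "xy"  ["xy"]
3. n1.key = false  [c.lim > 17]
4. n1.env = true  [true]
5. n1.acc = 14  [c.lim - 3]
6. n3.idx = 16  [terminal]
7. n4.mk = 28  [d.idx + S₁.acc - 2]
8. n5.off = false  [A.mk > 28]
9. n6.lim = 25  [terminal]
10. n5.wid = false  [c.lim > 25]
11. n5.key = -7  [c.lim * 2 - 57]
12. n5.idx = 25  [c.lim]
13. n4.sig = true  [C.wid == false]
14. n0.hot = "kxy"  ["k" ++ S₁.hot]
15. n0.key = false  [A.sig == false]
16. n0.env = false  [S₁.key and A.sig]
17. n0.acc = -3  [len(S₁.hot) - 5]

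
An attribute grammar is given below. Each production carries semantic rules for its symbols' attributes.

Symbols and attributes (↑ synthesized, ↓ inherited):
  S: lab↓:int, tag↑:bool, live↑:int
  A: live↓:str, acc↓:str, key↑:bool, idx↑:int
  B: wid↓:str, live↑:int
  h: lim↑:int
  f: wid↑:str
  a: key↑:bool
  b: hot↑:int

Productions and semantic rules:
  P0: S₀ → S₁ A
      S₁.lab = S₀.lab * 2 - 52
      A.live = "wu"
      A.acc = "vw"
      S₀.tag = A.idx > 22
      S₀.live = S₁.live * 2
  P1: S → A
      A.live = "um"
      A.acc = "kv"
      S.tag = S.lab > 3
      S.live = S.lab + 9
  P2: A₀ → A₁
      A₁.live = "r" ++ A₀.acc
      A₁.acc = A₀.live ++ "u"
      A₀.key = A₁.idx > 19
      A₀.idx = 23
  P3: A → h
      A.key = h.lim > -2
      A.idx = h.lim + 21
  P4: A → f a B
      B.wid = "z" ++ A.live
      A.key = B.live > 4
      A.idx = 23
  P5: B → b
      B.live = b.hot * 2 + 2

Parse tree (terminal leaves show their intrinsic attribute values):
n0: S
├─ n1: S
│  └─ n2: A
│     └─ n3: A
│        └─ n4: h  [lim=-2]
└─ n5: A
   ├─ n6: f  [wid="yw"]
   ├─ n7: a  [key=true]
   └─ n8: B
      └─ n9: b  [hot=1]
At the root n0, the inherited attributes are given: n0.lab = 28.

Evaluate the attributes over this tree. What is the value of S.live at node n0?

1. n0.lab = 28  [given at root]
2. n1.lab = 4  [S₀.lab * 2 - 52]
3. n2.live = "um"  ["um"]
4. n2.acc = "kv"  ["kv"]
5. n3.live = "rkv"  ["r" ++ A₀.acc]
6. n3.acc = "umu"  [A₀.live ++ "u"]
7. n4.lim = -2  [terminal]
8. n3.key = false  [h.lim > -2]
9. n3.idx = 19  [h.lim + 21]
10. n2.key = false  [A₁.idx > 19]
11. n2.idx = 23  [23]
12. n1.tag = true  [S.lab > 3]
13. n1.live = 13  [S.lab + 9]
14. n5.live = "wu"  ["wu"]
15. n5.acc = "vw"  ["vw"]
16. n6.wid = "yw"  [terminal]
17. n7.key = true  [terminal]
18. n8.wid = "zwu"  ["z" ++ A.live]
19. n9.hot = 1  [terminal]
20. n8.live = 4  [b.hot * 2 + 2]
21. n5.key = false  [B.live > 4]
22. n5.idx = 23  [23]
23. n0.tag = true  [A.idx > 22]
24. n0.live = 26  [S₁.live * 2]

26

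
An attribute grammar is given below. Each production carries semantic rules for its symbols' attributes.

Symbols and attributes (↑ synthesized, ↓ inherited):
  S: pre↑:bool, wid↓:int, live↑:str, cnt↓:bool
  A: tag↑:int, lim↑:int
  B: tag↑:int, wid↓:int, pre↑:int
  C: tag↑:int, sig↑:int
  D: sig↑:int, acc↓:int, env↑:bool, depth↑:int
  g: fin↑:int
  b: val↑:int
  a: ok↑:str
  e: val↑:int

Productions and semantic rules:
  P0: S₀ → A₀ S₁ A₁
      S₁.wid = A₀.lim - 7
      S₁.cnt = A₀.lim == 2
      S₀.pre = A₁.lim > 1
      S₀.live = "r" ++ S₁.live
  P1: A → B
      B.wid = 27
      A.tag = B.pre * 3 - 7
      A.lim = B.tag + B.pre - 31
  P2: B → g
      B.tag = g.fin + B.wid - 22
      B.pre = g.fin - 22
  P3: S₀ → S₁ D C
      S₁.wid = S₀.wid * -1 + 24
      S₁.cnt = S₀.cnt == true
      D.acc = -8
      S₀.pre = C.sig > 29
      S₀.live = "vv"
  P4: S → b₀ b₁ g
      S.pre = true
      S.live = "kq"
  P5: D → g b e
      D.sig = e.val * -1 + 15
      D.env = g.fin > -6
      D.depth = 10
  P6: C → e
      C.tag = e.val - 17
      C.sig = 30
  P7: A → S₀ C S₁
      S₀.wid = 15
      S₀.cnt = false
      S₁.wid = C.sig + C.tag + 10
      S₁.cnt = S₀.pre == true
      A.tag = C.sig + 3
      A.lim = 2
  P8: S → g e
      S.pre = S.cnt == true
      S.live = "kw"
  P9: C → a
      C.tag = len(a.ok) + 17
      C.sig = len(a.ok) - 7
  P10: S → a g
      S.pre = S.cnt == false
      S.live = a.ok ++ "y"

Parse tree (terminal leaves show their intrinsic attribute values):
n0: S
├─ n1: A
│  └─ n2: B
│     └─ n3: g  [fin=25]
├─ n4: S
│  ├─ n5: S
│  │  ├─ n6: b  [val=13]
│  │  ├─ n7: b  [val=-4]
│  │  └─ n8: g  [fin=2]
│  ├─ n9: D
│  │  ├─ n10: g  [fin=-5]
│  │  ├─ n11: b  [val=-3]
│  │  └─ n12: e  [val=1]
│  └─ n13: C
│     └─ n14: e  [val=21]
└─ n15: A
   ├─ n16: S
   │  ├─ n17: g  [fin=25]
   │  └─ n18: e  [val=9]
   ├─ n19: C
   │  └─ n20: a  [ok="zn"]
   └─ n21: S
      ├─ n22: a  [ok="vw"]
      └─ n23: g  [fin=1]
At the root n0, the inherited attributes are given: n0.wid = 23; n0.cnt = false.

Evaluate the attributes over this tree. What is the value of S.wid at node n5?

1. n0.wid = 23  [given at root]
2. n0.cnt = false  [given at root]
3. n2.wid = 27  [27]
4. n3.fin = 25  [terminal]
5. n2.tag = 30  [g.fin + B.wid - 22]
6. n2.pre = 3  [g.fin - 22]
7. n1.tag = 2  [B.pre * 3 - 7]
8. n1.lim = 2  [B.tag + B.pre - 31]
9. n4.wid = -5  [A₀.lim - 7]
10. n4.cnt = true  [A₀.lim == 2]
11. n5.wid = 29  [S₀.wid * -1 + 24]
12. n5.cnt = true  [S₀.cnt == true]
13. n6.val = 13  [terminal]
14. n7.val = -4  [terminal]
15. n8.fin = 2  [terminal]
16. n5.pre = true  [true]
17. n5.live = "kq"  ["kq"]
18. n9.acc = -8  [-8]
19. n10.fin = -5  [terminal]
20. n11.val = -3  [terminal]
21. n12.val = 1  [terminal]
22. n9.sig = 14  [e.val * -1 + 15]
23. n9.env = true  [g.fin > -6]
24. n9.depth = 10  [10]
25. n14.val = 21  [terminal]
26. n13.tag = 4  [e.val - 17]
27. n13.sig = 30  [30]
28. n4.pre = true  [C.sig > 29]
29. n4.live = "vv"  ["vv"]
30. n16.wid = 15  [15]
31. n16.cnt = false  [false]
32. n17.fin = 25  [terminal]
33. n18.val = 9  [terminal]
34. n16.pre = false  [S.cnt == true]
35. n16.live = "kw"  ["kw"]
36. n20.ok = "zn"  [terminal]
37. n19.tag = 19  [len(a.ok) + 17]
38. n19.sig = -5  [len(a.ok) - 7]
39. n21.wid = 24  [C.sig + C.tag + 10]
40. n21.cnt = false  [S₀.pre == true]
41. n22.ok = "vw"  [terminal]
42. n23.fin = 1  [terminal]
43. n21.pre = true  [S.cnt == false]
44. n21.live = "vwy"  [a.ok ++ "y"]
45. n15.tag = -2  [C.sig + 3]
46. n15.lim = 2  [2]
47. n0.pre = true  [A₁.lim > 1]
48. n0.live = "rvv"  ["r" ++ S₁.live]

29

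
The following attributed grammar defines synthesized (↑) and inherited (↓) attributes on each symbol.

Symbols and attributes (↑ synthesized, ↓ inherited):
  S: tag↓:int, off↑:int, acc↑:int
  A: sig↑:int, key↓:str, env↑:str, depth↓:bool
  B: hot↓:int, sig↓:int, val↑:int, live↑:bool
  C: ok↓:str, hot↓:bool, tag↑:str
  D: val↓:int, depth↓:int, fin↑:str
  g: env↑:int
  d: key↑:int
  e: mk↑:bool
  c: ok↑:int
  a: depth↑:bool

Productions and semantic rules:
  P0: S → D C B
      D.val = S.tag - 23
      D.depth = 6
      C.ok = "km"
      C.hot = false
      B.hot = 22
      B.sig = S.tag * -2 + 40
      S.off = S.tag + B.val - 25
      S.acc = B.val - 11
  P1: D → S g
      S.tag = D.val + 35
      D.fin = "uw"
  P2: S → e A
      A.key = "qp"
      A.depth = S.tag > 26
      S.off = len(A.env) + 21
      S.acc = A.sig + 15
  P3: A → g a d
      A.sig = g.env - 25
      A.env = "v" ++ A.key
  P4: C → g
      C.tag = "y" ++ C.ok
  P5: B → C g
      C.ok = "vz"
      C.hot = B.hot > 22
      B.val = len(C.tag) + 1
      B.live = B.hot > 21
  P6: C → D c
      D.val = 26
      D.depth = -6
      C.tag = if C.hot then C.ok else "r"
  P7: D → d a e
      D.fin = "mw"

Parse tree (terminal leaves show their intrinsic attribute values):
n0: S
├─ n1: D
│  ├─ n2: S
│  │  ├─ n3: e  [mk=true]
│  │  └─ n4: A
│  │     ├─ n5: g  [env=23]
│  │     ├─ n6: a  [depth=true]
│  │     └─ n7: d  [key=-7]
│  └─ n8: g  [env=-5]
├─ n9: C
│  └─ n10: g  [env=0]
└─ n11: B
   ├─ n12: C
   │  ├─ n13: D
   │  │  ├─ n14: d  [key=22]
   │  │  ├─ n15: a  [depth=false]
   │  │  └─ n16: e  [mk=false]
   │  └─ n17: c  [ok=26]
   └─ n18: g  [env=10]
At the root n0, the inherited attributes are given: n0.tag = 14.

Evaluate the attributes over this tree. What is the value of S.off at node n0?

-9

1. n0.tag = 14  [given at root]
2. n1.val = -9  [S.tag - 23]
3. n1.depth = 6  [6]
4. n2.tag = 26  [D.val + 35]
5. n3.mk = true  [terminal]
6. n4.key = "qp"  ["qp"]
7. n4.depth = false  [S.tag > 26]
8. n5.env = 23  [terminal]
9. n6.depth = true  [terminal]
10. n7.key = -7  [terminal]
11. n4.sig = -2  [g.env - 25]
12. n4.env = "vqp"  ["v" ++ A.key]
13. n2.off = 24  [len(A.env) + 21]
14. n2.acc = 13  [A.sig + 15]
15. n8.env = -5  [terminal]
16. n1.fin = "uw"  ["uw"]
17. n9.ok = "km"  ["km"]
18. n9.hot = false  [false]
19. n10.env = 0  [terminal]
20. n9.tag = "ykm"  ["y" ++ C.ok]
21. n11.hot = 22  [22]
22. n11.sig = 12  [S.tag * -2 + 40]
23. n12.ok = "vz"  ["vz"]
24. n12.hot = false  [B.hot > 22]
25. n13.val = 26  [26]
26. n13.depth = -6  [-6]
27. n14.key = 22  [terminal]
28. n15.depth = false  [terminal]
29. n16.mk = false  [terminal]
30. n13.fin = "mw"  ["mw"]
31. n17.ok = 26  [terminal]
32. n12.tag = "r"  [if C.hot then C.ok else "r"]
33. n18.env = 10  [terminal]
34. n11.val = 2  [len(C.tag) + 1]
35. n11.live = true  [B.hot > 21]
36. n0.off = -9  [S.tag + B.val - 25]
37. n0.acc = -9  [B.val - 11]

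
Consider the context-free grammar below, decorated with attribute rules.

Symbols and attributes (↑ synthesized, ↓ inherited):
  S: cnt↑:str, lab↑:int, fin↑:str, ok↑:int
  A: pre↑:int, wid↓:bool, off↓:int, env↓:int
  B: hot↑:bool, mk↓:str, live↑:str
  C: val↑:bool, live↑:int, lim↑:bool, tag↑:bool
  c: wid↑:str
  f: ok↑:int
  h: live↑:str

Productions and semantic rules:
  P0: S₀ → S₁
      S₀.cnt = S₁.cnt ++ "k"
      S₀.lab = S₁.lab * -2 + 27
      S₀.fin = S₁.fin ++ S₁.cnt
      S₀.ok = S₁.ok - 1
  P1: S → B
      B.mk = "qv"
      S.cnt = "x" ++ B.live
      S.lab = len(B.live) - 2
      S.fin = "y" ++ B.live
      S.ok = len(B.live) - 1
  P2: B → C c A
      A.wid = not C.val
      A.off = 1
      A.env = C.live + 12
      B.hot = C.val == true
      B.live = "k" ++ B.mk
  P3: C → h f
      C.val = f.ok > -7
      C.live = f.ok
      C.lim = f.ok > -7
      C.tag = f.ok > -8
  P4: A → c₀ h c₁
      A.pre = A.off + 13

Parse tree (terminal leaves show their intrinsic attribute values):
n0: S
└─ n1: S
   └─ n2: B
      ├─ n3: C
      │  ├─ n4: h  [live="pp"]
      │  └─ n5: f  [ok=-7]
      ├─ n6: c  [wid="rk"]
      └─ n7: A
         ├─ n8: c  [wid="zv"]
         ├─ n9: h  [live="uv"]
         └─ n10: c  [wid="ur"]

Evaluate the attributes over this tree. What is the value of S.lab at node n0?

1. n2.mk = "qv"  ["qv"]
2. n4.live = "pp"  [terminal]
3. n5.ok = -7  [terminal]
4. n3.val = false  [f.ok > -7]
5. n3.live = -7  [f.ok]
6. n3.lim = false  [f.ok > -7]
7. n3.tag = true  [f.ok > -8]
8. n6.wid = "rk"  [terminal]
9. n7.wid = true  [not C.val]
10. n7.off = 1  [1]
11. n7.env = 5  [C.live + 12]
12. n8.wid = "zv"  [terminal]
13. n9.live = "uv"  [terminal]
14. n10.wid = "ur"  [terminal]
15. n7.pre = 14  [A.off + 13]
16. n2.hot = false  [C.val == true]
17. n2.live = "kqv"  ["k" ++ B.mk]
18. n1.cnt = "xkqv"  ["x" ++ B.live]
19. n1.lab = 1  [len(B.live) - 2]
20. n1.fin = "ykqv"  ["y" ++ B.live]
21. n1.ok = 2  [len(B.live) - 1]
22. n0.cnt = "xkqvk"  [S₁.cnt ++ "k"]
23. n0.lab = 25  [S₁.lab * -2 + 27]
24. n0.fin = "ykqvxkqv"  [S₁.fin ++ S₁.cnt]
25. n0.ok = 1  [S₁.ok - 1]

25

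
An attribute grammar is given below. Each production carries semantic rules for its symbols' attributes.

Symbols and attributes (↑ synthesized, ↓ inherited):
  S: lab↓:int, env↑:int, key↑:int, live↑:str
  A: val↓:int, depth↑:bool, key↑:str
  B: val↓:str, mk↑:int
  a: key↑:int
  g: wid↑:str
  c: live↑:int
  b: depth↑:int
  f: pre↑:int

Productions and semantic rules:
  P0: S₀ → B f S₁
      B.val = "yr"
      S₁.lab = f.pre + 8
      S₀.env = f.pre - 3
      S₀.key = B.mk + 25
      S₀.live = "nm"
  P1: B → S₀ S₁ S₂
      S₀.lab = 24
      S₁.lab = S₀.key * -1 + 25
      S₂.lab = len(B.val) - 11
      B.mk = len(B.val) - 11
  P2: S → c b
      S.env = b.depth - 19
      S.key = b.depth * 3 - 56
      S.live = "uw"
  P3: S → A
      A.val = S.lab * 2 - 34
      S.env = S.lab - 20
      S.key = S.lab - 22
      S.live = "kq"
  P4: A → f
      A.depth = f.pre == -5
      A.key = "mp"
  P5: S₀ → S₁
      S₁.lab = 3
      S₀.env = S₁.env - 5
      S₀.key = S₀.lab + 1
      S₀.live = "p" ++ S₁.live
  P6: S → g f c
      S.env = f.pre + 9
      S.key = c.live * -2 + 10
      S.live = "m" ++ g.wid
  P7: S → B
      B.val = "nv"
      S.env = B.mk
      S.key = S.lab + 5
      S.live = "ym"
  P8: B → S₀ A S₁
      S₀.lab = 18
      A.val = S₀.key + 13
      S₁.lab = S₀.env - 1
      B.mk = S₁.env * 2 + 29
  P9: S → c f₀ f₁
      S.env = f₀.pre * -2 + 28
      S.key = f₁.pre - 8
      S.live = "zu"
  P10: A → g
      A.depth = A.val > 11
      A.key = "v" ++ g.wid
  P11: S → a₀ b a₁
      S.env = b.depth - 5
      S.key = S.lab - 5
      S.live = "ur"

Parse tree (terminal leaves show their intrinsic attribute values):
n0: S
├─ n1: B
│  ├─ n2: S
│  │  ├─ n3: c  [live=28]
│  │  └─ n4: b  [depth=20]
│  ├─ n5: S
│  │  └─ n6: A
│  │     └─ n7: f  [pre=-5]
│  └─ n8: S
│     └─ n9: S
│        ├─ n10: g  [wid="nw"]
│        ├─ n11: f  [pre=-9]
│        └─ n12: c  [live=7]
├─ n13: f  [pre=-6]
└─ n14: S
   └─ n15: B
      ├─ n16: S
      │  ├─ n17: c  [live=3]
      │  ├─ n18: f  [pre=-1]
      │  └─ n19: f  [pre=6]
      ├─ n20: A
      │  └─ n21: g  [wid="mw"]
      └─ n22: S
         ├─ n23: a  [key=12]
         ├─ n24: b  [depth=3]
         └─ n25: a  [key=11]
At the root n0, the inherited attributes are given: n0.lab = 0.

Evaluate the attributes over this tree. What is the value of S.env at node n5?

1

1. n0.lab = 0  [given at root]
2. n1.val = "yr"  ["yr"]
3. n2.lab = 24  [24]
4. n3.live = 28  [terminal]
5. n4.depth = 20  [terminal]
6. n2.env = 1  [b.depth - 19]
7. n2.key = 4  [b.depth * 3 - 56]
8. n2.live = "uw"  ["uw"]
9. n5.lab = 21  [S₀.key * -1 + 25]
10. n6.val = 8  [S.lab * 2 - 34]
11. n7.pre = -5  [terminal]
12. n6.depth = true  [f.pre == -5]
13. n6.key = "mp"  ["mp"]
14. n5.env = 1  [S.lab - 20]
15. n5.key = -1  [S.lab - 22]
16. n5.live = "kq"  ["kq"]
17. n8.lab = -9  [len(B.val) - 11]
18. n9.lab = 3  [3]
19. n10.wid = "nw"  [terminal]
20. n11.pre = -9  [terminal]
21. n12.live = 7  [terminal]
22. n9.env = 0  [f.pre + 9]
23. n9.key = -4  [c.live * -2 + 10]
24. n9.live = "mnw"  ["m" ++ g.wid]
25. n8.env = -5  [S₁.env - 5]
26. n8.key = -8  [S₀.lab + 1]
27. n8.live = "pmnw"  ["p" ++ S₁.live]
28. n1.mk = -9  [len(B.val) - 11]
29. n13.pre = -6  [terminal]
30. n14.lab = 2  [f.pre + 8]
31. n15.val = "nv"  ["nv"]
32. n16.lab = 18  [18]
33. n17.live = 3  [terminal]
34. n18.pre = -1  [terminal]
35. n19.pre = 6  [terminal]
36. n16.env = 30  [f₀.pre * -2 + 28]
37. n16.key = -2  [f₁.pre - 8]
38. n16.live = "zu"  ["zu"]
39. n20.val = 11  [S₀.key + 13]
40. n21.wid = "mw"  [terminal]
41. n20.depth = false  [A.val > 11]
42. n20.key = "vmw"  ["v" ++ g.wid]
43. n22.lab = 29  [S₀.env - 1]
44. n23.key = 12  [terminal]
45. n24.depth = 3  [terminal]
46. n25.key = 11  [terminal]
47. n22.env = -2  [b.depth - 5]
48. n22.key = 24  [S.lab - 5]
49. n22.live = "ur"  ["ur"]
50. n15.mk = 25  [S₁.env * 2 + 29]
51. n14.env = 25  [B.mk]
52. n14.key = 7  [S.lab + 5]
53. n14.live = "ym"  ["ym"]
54. n0.env = -9  [f.pre - 3]
55. n0.key = 16  [B.mk + 25]
56. n0.live = "nm"  ["nm"]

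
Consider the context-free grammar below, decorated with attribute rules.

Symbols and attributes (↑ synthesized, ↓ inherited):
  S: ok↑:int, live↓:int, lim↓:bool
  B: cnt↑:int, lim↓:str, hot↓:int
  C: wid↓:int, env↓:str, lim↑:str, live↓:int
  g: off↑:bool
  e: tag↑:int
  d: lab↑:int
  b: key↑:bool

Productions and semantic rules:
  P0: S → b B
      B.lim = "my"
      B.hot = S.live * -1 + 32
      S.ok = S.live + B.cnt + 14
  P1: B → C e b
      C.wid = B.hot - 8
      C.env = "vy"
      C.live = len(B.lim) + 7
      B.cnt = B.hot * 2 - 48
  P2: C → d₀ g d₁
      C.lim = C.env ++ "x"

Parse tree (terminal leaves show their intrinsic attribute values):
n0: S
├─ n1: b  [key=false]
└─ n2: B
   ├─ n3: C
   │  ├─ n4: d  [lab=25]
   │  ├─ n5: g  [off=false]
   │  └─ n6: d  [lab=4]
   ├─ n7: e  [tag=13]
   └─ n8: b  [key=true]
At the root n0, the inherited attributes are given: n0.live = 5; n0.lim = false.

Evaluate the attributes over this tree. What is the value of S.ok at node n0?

25

1. n0.live = 5  [given at root]
2. n0.lim = false  [given at root]
3. n1.key = false  [terminal]
4. n2.lim = "my"  ["my"]
5. n2.hot = 27  [S.live * -1 + 32]
6. n3.wid = 19  [B.hot - 8]
7. n3.env = "vy"  ["vy"]
8. n3.live = 9  [len(B.lim) + 7]
9. n4.lab = 25  [terminal]
10. n5.off = false  [terminal]
11. n6.lab = 4  [terminal]
12. n3.lim = "vyx"  [C.env ++ "x"]
13. n7.tag = 13  [terminal]
14. n8.key = true  [terminal]
15. n2.cnt = 6  [B.hot * 2 - 48]
16. n0.ok = 25  [S.live + B.cnt + 14]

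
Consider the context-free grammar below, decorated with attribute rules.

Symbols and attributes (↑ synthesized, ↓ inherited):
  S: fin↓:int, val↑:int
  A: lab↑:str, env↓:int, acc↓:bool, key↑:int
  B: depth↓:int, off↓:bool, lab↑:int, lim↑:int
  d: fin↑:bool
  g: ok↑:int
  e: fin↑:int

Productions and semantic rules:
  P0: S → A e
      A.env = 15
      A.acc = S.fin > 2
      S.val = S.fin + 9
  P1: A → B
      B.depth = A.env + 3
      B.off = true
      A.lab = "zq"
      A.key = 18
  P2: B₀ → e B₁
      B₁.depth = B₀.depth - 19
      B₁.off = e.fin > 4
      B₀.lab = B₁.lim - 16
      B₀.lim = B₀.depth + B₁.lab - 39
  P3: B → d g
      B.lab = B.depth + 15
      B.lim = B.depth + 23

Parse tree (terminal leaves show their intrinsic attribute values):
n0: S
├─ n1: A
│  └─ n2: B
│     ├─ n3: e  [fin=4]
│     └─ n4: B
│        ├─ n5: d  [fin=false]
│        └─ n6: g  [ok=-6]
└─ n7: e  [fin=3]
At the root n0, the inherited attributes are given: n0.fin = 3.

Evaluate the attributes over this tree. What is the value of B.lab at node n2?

6

1. n0.fin = 3  [given at root]
2. n1.env = 15  [15]
3. n1.acc = true  [S.fin > 2]
4. n2.depth = 18  [A.env + 3]
5. n2.off = true  [true]
6. n3.fin = 4  [terminal]
7. n4.depth = -1  [B₀.depth - 19]
8. n4.off = false  [e.fin > 4]
9. n5.fin = false  [terminal]
10. n6.ok = -6  [terminal]
11. n4.lab = 14  [B.depth + 15]
12. n4.lim = 22  [B.depth + 23]
13. n2.lab = 6  [B₁.lim - 16]
14. n2.lim = -7  [B₀.depth + B₁.lab - 39]
15. n1.lab = "zq"  ["zq"]
16. n1.key = 18  [18]
17. n7.fin = 3  [terminal]
18. n0.val = 12  [S.fin + 9]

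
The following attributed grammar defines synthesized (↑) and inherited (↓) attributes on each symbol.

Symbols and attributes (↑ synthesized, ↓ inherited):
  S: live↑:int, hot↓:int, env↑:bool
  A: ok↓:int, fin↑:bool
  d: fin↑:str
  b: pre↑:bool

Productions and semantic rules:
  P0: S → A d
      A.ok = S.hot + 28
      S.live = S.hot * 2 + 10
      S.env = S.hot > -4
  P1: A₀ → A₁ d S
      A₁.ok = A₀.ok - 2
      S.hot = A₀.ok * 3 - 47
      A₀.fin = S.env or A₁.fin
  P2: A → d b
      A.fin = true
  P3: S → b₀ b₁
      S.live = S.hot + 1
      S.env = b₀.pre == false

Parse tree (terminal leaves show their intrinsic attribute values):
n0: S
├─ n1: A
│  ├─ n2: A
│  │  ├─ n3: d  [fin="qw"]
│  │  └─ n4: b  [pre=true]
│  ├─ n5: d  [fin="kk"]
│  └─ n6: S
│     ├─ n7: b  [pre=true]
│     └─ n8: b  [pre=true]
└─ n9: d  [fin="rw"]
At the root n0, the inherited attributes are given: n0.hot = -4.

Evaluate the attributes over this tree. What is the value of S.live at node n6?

1. n0.hot = -4  [given at root]
2. n1.ok = 24  [S.hot + 28]
3. n2.ok = 22  [A₀.ok - 2]
4. n3.fin = "qw"  [terminal]
5. n4.pre = true  [terminal]
6. n2.fin = true  [true]
7. n5.fin = "kk"  [terminal]
8. n6.hot = 25  [A₀.ok * 3 - 47]
9. n7.pre = true  [terminal]
10. n8.pre = true  [terminal]
11. n6.live = 26  [S.hot + 1]
12. n6.env = false  [b₀.pre == false]
13. n1.fin = true  [S.env or A₁.fin]
14. n9.fin = "rw"  [terminal]
15. n0.live = 2  [S.hot * 2 + 10]
16. n0.env = false  [S.hot > -4]

26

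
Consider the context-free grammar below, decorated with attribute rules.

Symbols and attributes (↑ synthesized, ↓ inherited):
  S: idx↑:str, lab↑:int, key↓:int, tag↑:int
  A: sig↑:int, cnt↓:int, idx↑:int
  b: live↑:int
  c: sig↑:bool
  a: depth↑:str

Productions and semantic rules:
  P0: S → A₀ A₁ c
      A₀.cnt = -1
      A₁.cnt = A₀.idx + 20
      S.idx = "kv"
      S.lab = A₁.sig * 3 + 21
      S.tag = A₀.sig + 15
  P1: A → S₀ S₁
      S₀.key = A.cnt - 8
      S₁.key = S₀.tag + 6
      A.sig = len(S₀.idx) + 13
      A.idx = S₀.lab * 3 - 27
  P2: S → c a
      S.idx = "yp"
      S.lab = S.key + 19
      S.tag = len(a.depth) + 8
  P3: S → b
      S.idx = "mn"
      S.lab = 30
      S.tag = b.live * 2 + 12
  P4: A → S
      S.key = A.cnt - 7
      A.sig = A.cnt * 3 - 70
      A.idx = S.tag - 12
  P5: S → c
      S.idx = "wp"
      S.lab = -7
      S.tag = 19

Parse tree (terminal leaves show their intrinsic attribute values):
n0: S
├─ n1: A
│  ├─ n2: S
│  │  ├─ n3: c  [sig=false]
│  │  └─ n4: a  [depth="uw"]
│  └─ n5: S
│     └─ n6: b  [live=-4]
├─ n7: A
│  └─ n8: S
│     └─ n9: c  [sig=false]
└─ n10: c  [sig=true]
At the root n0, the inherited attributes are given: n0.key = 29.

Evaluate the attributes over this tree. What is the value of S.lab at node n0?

18

1. n0.key = 29  [given at root]
2. n1.cnt = -1  [-1]
3. n2.key = -9  [A.cnt - 8]
4. n3.sig = false  [terminal]
5. n4.depth = "uw"  [terminal]
6. n2.idx = "yp"  ["yp"]
7. n2.lab = 10  [S.key + 19]
8. n2.tag = 10  [len(a.depth) + 8]
9. n5.key = 16  [S₀.tag + 6]
10. n6.live = -4  [terminal]
11. n5.idx = "mn"  ["mn"]
12. n5.lab = 30  [30]
13. n5.tag = 4  [b.live * 2 + 12]
14. n1.sig = 15  [len(S₀.idx) + 13]
15. n1.idx = 3  [S₀.lab * 3 - 27]
16. n7.cnt = 23  [A₀.idx + 20]
17. n8.key = 16  [A.cnt - 7]
18. n9.sig = false  [terminal]
19. n8.idx = "wp"  ["wp"]
20. n8.lab = -7  [-7]
21. n8.tag = 19  [19]
22. n7.sig = -1  [A.cnt * 3 - 70]
23. n7.idx = 7  [S.tag - 12]
24. n10.sig = true  [terminal]
25. n0.idx = "kv"  ["kv"]
26. n0.lab = 18  [A₁.sig * 3 + 21]
27. n0.tag = 30  [A₀.sig + 15]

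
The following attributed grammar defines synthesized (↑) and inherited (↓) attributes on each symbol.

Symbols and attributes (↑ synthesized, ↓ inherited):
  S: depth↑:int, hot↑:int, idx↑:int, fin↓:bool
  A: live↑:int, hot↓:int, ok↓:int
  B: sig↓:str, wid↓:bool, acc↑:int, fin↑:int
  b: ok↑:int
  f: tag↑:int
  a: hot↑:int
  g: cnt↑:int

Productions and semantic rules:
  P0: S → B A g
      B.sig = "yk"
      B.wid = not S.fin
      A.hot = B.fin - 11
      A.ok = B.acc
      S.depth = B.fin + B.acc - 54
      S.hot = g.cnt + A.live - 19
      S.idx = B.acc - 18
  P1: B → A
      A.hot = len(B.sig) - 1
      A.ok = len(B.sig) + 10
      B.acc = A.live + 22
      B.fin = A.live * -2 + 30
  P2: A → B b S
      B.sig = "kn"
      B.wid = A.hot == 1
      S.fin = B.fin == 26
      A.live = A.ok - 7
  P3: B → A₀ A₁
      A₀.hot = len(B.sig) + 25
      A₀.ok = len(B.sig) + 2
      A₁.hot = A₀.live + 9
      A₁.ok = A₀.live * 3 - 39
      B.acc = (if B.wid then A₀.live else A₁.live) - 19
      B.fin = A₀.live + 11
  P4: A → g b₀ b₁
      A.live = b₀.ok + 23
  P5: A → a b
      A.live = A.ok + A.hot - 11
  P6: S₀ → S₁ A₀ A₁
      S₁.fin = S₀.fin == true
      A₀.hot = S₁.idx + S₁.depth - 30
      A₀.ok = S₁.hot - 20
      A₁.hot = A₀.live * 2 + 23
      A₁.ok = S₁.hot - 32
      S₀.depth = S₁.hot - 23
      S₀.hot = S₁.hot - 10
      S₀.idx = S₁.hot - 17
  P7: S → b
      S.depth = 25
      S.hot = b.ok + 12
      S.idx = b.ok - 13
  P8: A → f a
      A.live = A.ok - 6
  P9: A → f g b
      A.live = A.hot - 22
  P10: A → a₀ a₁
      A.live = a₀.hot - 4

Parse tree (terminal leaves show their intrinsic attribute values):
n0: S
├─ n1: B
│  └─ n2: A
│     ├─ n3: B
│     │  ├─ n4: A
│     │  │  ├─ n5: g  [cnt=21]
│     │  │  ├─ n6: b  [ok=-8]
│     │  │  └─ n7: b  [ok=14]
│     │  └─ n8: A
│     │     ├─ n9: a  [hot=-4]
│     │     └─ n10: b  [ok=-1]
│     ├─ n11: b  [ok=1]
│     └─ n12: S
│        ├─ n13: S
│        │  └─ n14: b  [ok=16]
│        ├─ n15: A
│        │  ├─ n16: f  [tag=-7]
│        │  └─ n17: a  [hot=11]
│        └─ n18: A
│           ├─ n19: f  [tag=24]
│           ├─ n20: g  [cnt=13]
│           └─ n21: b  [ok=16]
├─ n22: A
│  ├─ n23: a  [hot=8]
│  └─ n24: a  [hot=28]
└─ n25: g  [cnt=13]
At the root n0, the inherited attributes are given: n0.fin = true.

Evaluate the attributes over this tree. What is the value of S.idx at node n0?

1. n0.fin = true  [given at root]
2. n1.sig = "yk"  ["yk"]
3. n1.wid = false  [not S.fin]
4. n2.hot = 1  [len(B.sig) - 1]
5. n2.ok = 12  [len(B.sig) + 10]
6. n3.sig = "kn"  ["kn"]
7. n3.wid = true  [A.hot == 1]
8. n4.hot = 27  [len(B.sig) + 25]
9. n4.ok = 4  [len(B.sig) + 2]
10. n5.cnt = 21  [terminal]
11. n6.ok = -8  [terminal]
12. n7.ok = 14  [terminal]
13. n4.live = 15  [b₀.ok + 23]
14. n8.hot = 24  [A₀.live + 9]
15. n8.ok = 6  [A₀.live * 3 - 39]
16. n9.hot = -4  [terminal]
17. n10.ok = -1  [terminal]
18. n8.live = 19  [A.ok + A.hot - 11]
19. n3.acc = -4  [(if B.wid then A₀.live else A₁.live) - 19]
20. n3.fin = 26  [A₀.live + 11]
21. n11.ok = 1  [terminal]
22. n12.fin = true  [B.fin == 26]
23. n13.fin = true  [S₀.fin == true]
24. n14.ok = 16  [terminal]
25. n13.depth = 25  [25]
26. n13.hot = 28  [b.ok + 12]
27. n13.idx = 3  [b.ok - 13]
28. n15.hot = -2  [S₁.idx + S₁.depth - 30]
29. n15.ok = 8  [S₁.hot - 20]
30. n16.tag = -7  [terminal]
31. n17.hot = 11  [terminal]
32. n15.live = 2  [A.ok - 6]
33. n18.hot = 27  [A₀.live * 2 + 23]
34. n18.ok = -4  [S₁.hot - 32]
35. n19.tag = 24  [terminal]
36. n20.cnt = 13  [terminal]
37. n21.ok = 16  [terminal]
38. n18.live = 5  [A.hot - 22]
39. n12.depth = 5  [S₁.hot - 23]
40. n12.hot = 18  [S₁.hot - 10]
41. n12.idx = 11  [S₁.hot - 17]
42. n2.live = 5  [A.ok - 7]
43. n1.acc = 27  [A.live + 22]
44. n1.fin = 20  [A.live * -2 + 30]
45. n22.hot = 9  [B.fin - 11]
46. n22.ok = 27  [B.acc]
47. n23.hot = 8  [terminal]
48. n24.hot = 28  [terminal]
49. n22.live = 4  [a₀.hot - 4]
50. n25.cnt = 13  [terminal]
51. n0.depth = -7  [B.fin + B.acc - 54]
52. n0.hot = -2  [g.cnt + A.live - 19]
53. n0.idx = 9  [B.acc - 18]

9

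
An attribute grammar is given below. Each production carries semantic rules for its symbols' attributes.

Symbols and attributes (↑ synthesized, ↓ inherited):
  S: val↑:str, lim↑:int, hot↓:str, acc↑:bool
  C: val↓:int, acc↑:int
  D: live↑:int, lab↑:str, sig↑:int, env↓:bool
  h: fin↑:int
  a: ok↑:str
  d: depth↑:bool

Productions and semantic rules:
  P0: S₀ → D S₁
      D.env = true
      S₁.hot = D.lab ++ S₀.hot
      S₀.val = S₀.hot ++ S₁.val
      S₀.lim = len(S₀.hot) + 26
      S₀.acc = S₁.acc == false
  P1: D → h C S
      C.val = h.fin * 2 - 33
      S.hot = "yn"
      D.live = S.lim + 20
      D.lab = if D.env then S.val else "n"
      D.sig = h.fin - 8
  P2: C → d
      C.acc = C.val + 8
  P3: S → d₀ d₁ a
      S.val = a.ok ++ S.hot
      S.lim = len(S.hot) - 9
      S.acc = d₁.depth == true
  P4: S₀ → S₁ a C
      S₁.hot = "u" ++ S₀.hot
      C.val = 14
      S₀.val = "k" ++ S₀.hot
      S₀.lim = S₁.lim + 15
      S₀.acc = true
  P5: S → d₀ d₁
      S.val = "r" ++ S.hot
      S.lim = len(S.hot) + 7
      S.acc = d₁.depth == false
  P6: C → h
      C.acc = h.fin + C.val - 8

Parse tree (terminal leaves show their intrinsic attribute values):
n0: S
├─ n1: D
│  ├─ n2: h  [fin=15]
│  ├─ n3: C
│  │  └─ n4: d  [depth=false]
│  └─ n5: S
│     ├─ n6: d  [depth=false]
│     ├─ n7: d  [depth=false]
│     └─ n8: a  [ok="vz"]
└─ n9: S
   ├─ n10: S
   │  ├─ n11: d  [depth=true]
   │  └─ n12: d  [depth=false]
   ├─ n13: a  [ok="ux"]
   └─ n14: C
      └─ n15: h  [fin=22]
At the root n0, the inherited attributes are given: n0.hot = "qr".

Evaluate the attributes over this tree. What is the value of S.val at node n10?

1. n0.hot = "qr"  [given at root]
2. n1.env = true  [true]
3. n2.fin = 15  [terminal]
4. n3.val = -3  [h.fin * 2 - 33]
5. n4.depth = false  [terminal]
6. n3.acc = 5  [C.val + 8]
7. n5.hot = "yn"  ["yn"]
8. n6.depth = false  [terminal]
9. n7.depth = false  [terminal]
10. n8.ok = "vz"  [terminal]
11. n5.val = "vzyn"  [a.ok ++ S.hot]
12. n5.lim = -7  [len(S.hot) - 9]
13. n5.acc = false  [d₁.depth == true]
14. n1.live = 13  [S.lim + 20]
15. n1.lab = "vzyn"  [if D.env then S.val else "n"]
16. n1.sig = 7  [h.fin - 8]
17. n9.hot = "vzynqr"  [D.lab ++ S₀.hot]
18. n10.hot = "uvzynqr"  ["u" ++ S₀.hot]
19. n11.depth = true  [terminal]
20. n12.depth = false  [terminal]
21. n10.val = "ruvzynqr"  ["r" ++ S.hot]
22. n10.lim = 14  [len(S.hot) + 7]
23. n10.acc = true  [d₁.depth == false]
24. n13.ok = "ux"  [terminal]
25. n14.val = 14  [14]
26. n15.fin = 22  [terminal]
27. n14.acc = 28  [h.fin + C.val - 8]
28. n9.val = "kvzynqr"  ["k" ++ S₀.hot]
29. n9.lim = 29  [S₁.lim + 15]
30. n9.acc = true  [true]
31. n0.val = "qrkvzynqr"  [S₀.hot ++ S₁.val]
32. n0.lim = 28  [len(S₀.hot) + 26]
33. n0.acc = false  [S₁.acc == false]

"ruvzynqr"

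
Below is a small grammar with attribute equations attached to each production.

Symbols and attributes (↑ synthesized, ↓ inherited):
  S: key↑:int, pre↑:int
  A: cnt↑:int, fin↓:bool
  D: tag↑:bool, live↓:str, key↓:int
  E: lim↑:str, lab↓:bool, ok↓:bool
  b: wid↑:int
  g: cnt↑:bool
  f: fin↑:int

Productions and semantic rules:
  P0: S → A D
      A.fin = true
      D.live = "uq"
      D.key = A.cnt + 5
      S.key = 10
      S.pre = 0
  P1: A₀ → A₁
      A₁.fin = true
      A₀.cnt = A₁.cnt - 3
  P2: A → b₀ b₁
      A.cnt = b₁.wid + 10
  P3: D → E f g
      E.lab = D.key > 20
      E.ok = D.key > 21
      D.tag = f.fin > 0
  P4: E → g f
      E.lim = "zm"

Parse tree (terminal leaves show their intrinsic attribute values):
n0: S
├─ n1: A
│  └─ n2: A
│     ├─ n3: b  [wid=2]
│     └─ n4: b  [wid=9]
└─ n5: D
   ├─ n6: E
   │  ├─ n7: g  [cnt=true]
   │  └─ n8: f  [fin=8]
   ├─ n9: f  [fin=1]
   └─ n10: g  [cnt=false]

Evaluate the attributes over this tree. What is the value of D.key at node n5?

21

1. n1.fin = true  [true]
2. n2.fin = true  [true]
3. n3.wid = 2  [terminal]
4. n4.wid = 9  [terminal]
5. n2.cnt = 19  [b₁.wid + 10]
6. n1.cnt = 16  [A₁.cnt - 3]
7. n5.live = "uq"  ["uq"]
8. n5.key = 21  [A.cnt + 5]
9. n6.lab = true  [D.key > 20]
10. n6.ok = false  [D.key > 21]
11. n7.cnt = true  [terminal]
12. n8.fin = 8  [terminal]
13. n6.lim = "zm"  ["zm"]
14. n9.fin = 1  [terminal]
15. n10.cnt = false  [terminal]
16. n5.tag = true  [f.fin > 0]
17. n0.key = 10  [10]
18. n0.pre = 0  [0]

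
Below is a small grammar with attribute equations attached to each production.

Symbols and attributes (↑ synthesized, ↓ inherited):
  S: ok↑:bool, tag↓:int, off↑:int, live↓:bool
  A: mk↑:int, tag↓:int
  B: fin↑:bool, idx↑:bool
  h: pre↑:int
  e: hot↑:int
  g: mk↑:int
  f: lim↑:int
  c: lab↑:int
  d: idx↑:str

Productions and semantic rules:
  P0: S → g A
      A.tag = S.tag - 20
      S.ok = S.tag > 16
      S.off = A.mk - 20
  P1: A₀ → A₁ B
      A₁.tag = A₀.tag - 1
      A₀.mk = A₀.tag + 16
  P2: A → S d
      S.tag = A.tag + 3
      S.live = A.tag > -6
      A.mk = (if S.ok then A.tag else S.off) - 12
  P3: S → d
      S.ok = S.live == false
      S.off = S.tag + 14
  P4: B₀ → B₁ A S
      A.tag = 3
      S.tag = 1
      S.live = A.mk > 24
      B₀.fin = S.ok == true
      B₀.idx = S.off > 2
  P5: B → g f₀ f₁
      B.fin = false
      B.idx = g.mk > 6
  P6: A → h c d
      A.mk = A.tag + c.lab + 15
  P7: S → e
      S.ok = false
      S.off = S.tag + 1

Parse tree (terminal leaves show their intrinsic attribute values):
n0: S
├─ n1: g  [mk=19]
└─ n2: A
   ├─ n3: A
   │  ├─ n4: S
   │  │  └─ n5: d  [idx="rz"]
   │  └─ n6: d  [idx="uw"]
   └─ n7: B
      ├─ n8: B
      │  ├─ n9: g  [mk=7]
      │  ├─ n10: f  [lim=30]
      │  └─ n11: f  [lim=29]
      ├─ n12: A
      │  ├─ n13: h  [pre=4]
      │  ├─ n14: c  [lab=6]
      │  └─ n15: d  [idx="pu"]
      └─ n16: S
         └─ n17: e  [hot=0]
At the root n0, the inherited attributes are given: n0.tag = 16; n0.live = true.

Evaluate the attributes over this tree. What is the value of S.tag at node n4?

1. n0.tag = 16  [given at root]
2. n0.live = true  [given at root]
3. n1.mk = 19  [terminal]
4. n2.tag = -4  [S.tag - 20]
5. n3.tag = -5  [A₀.tag - 1]
6. n4.tag = -2  [A.tag + 3]
7. n4.live = true  [A.tag > -6]
8. n5.idx = "rz"  [terminal]
9. n4.ok = false  [S.live == false]
10. n4.off = 12  [S.tag + 14]
11. n6.idx = "uw"  [terminal]
12. n3.mk = 0  [(if S.ok then A.tag else S.off) - 12]
13. n9.mk = 7  [terminal]
14. n10.lim = 30  [terminal]
15. n11.lim = 29  [terminal]
16. n8.fin = false  [false]
17. n8.idx = true  [g.mk > 6]
18. n12.tag = 3  [3]
19. n13.pre = 4  [terminal]
20. n14.lab = 6  [terminal]
21. n15.idx = "pu"  [terminal]
22. n12.mk = 24  [A.tag + c.lab + 15]
23. n16.tag = 1  [1]
24. n16.live = false  [A.mk > 24]
25. n17.hot = 0  [terminal]
26. n16.ok = false  [false]
27. n16.off = 2  [S.tag + 1]
28. n7.fin = false  [S.ok == true]
29. n7.idx = false  [S.off > 2]
30. n2.mk = 12  [A₀.tag + 16]
31. n0.ok = false  [S.tag > 16]
32. n0.off = -8  [A.mk - 20]

-2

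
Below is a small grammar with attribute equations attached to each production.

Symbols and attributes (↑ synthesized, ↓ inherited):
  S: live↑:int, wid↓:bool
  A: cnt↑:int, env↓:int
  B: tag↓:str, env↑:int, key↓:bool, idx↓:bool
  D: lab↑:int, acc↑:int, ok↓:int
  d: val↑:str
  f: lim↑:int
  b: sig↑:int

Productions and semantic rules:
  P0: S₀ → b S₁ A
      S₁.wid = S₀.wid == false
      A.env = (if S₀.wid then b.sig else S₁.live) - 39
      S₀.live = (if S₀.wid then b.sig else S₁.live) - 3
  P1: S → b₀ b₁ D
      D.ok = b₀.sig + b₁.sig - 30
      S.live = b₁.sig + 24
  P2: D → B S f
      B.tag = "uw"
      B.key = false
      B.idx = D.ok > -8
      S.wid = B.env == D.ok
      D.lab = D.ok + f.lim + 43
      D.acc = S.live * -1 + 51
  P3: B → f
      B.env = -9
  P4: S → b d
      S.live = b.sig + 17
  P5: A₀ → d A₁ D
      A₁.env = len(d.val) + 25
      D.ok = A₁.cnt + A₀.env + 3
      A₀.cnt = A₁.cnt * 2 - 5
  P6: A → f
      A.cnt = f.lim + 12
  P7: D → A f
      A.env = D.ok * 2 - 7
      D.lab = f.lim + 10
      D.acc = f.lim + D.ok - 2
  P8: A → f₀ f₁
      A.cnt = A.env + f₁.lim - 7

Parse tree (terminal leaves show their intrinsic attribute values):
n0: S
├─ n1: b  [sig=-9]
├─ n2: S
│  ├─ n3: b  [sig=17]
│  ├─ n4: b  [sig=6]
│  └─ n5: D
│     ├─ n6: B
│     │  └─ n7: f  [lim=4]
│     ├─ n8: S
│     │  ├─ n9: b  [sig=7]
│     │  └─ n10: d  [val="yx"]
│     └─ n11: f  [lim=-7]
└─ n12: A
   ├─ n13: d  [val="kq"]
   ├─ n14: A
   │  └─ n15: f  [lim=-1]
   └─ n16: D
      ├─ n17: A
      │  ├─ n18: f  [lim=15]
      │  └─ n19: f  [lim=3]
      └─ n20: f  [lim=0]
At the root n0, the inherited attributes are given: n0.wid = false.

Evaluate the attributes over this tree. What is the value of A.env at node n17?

3

1. n0.wid = false  [given at root]
2. n1.sig = -9  [terminal]
3. n2.wid = true  [S₀.wid == false]
4. n3.sig = 17  [terminal]
5. n4.sig = 6  [terminal]
6. n5.ok = -7  [b₀.sig + b₁.sig - 30]
7. n6.tag = "uw"  ["uw"]
8. n6.key = false  [false]
9. n6.idx = true  [D.ok > -8]
10. n7.lim = 4  [terminal]
11. n6.env = -9  [-9]
12. n8.wid = false  [B.env == D.ok]
13. n9.sig = 7  [terminal]
14. n10.val = "yx"  [terminal]
15. n8.live = 24  [b.sig + 17]
16. n11.lim = -7  [terminal]
17. n5.lab = 29  [D.ok + f.lim + 43]
18. n5.acc = 27  [S.live * -1 + 51]
19. n2.live = 30  [b₁.sig + 24]
20. n12.env = -9  [(if S₀.wid then b.sig else S₁.live) - 39]
21. n13.val = "kq"  [terminal]
22. n14.env = 27  [len(d.val) + 25]
23. n15.lim = -1  [terminal]
24. n14.cnt = 11  [f.lim + 12]
25. n16.ok = 5  [A₁.cnt + A₀.env + 3]
26. n17.env = 3  [D.ok * 2 - 7]
27. n18.lim = 15  [terminal]
28. n19.lim = 3  [terminal]
29. n17.cnt = -1  [A.env + f₁.lim - 7]
30. n20.lim = 0  [terminal]
31. n16.lab = 10  [f.lim + 10]
32. n16.acc = 3  [f.lim + D.ok - 2]
33. n12.cnt = 17  [A₁.cnt * 2 - 5]
34. n0.live = 27  [(if S₀.wid then b.sig else S₁.live) - 3]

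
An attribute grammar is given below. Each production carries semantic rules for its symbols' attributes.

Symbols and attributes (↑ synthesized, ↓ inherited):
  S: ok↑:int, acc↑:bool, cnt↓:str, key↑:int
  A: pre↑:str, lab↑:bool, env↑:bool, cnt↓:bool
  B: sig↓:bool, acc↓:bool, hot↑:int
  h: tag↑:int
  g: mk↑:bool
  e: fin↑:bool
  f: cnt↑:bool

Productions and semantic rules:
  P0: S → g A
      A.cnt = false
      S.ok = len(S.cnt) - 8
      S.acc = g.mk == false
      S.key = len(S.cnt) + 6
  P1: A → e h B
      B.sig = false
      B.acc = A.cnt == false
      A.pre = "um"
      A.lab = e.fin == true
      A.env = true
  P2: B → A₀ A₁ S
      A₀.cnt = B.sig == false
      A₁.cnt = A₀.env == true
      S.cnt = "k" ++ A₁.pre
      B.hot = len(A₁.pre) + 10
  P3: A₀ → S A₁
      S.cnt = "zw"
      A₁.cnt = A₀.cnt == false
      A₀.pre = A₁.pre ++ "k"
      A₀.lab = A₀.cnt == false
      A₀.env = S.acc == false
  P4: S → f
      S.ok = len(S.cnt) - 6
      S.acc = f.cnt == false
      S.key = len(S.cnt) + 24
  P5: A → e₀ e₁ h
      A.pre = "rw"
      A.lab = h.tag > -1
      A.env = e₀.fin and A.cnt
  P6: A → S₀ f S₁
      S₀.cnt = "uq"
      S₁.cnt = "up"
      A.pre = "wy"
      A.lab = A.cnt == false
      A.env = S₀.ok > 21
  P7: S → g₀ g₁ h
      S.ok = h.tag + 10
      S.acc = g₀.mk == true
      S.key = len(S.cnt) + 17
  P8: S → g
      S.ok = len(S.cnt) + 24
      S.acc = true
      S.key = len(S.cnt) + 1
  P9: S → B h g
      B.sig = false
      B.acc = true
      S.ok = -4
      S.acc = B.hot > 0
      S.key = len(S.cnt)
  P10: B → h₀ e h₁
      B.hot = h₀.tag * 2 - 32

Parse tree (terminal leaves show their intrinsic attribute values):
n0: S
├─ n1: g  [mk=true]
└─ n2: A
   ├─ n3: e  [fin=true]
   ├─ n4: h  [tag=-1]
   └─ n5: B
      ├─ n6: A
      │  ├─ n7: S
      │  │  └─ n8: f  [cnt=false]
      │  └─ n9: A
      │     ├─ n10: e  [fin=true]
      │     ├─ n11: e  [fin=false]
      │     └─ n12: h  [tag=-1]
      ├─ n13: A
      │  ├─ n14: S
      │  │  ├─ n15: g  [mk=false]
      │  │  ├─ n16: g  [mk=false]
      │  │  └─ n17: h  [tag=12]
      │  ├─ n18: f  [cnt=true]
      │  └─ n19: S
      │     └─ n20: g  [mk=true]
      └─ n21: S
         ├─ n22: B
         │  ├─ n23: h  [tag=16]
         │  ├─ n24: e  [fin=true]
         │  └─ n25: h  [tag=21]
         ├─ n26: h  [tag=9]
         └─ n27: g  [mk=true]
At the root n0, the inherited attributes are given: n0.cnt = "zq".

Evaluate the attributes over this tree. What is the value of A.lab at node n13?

1. n0.cnt = "zq"  [given at root]
2. n1.mk = true  [terminal]
3. n2.cnt = false  [false]
4. n3.fin = true  [terminal]
5. n4.tag = -1  [terminal]
6. n5.sig = false  [false]
7. n5.acc = true  [A.cnt == false]
8. n6.cnt = true  [B.sig == false]
9. n7.cnt = "zw"  ["zw"]
10. n8.cnt = false  [terminal]
11. n7.ok = -4  [len(S.cnt) - 6]
12. n7.acc = true  [f.cnt == false]
13. n7.key = 26  [len(S.cnt) + 24]
14. n9.cnt = false  [A₀.cnt == false]
15. n10.fin = true  [terminal]
16. n11.fin = false  [terminal]
17. n12.tag = -1  [terminal]
18. n9.pre = "rw"  ["rw"]
19. n9.lab = false  [h.tag > -1]
20. n9.env = false  [e₀.fin and A.cnt]
21. n6.pre = "rwk"  [A₁.pre ++ "k"]
22. n6.lab = false  [A₀.cnt == false]
23. n6.env = false  [S.acc == false]
24. n13.cnt = false  [A₀.env == true]
25. n14.cnt = "uq"  ["uq"]
26. n15.mk = false  [terminal]
27. n16.mk = false  [terminal]
28. n17.tag = 12  [terminal]
29. n14.ok = 22  [h.tag + 10]
30. n14.acc = false  [g₀.mk == true]
31. n14.key = 19  [len(S.cnt) + 17]
32. n18.cnt = true  [terminal]
33. n19.cnt = "up"  ["up"]
34. n20.mk = true  [terminal]
35. n19.ok = 26  [len(S.cnt) + 24]
36. n19.acc = true  [true]
37. n19.key = 3  [len(S.cnt) + 1]
38. n13.pre = "wy"  ["wy"]
39. n13.lab = true  [A.cnt == false]
40. n13.env = true  [S₀.ok > 21]
41. n21.cnt = "kwy"  ["k" ++ A₁.pre]
42. n22.sig = false  [false]
43. n22.acc = true  [true]
44. n23.tag = 16  [terminal]
45. n24.fin = true  [terminal]
46. n25.tag = 21  [terminal]
47. n22.hot = 0  [h₀.tag * 2 - 32]
48. n26.tag = 9  [terminal]
49. n27.mk = true  [terminal]
50. n21.ok = -4  [-4]
51. n21.acc = false  [B.hot > 0]
52. n21.key = 3  [len(S.cnt)]
53. n5.hot = 12  [len(A₁.pre) + 10]
54. n2.pre = "um"  ["um"]
55. n2.lab = true  [e.fin == true]
56. n2.env = true  [true]
57. n0.ok = -6  [len(S.cnt) - 8]
58. n0.acc = false  [g.mk == false]
59. n0.key = 8  [len(S.cnt) + 6]

true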